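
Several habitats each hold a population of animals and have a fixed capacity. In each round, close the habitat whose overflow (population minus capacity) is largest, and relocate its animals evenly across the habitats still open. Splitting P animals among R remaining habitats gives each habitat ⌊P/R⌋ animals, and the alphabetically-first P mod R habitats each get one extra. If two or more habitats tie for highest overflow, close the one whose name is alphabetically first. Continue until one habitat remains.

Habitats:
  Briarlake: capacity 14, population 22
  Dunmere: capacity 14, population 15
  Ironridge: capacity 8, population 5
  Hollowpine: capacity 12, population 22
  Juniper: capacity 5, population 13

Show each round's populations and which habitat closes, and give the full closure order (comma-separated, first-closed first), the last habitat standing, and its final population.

Round 1: Briarlake=22 Dunmere=15 Hollowpine=22 Ironridge=5 Juniper=13 → close Hollowpine (overflow 10)
  22÷4 = 5 each, +1 to first 2
Round 2: Briarlake=28 Dunmere=21 Ironridge=10 Juniper=18 → close Briarlake (overflow 14)
  28÷3 = 9 each, +1 to first 1
Round 3: Dunmere=31 Ironridge=19 Juniper=27 → close Juniper (overflow 22)
  27÷2 = 13 each, +1 to first 1
Round 4: Dunmere=45 Ironridge=32 → close Dunmere (overflow 31)
  45÷1 = 45 each, +1 to first 0

Closure order: Hollowpine, Briarlake, Juniper, Dunmere
Last habitat: Ironridge with 77 animals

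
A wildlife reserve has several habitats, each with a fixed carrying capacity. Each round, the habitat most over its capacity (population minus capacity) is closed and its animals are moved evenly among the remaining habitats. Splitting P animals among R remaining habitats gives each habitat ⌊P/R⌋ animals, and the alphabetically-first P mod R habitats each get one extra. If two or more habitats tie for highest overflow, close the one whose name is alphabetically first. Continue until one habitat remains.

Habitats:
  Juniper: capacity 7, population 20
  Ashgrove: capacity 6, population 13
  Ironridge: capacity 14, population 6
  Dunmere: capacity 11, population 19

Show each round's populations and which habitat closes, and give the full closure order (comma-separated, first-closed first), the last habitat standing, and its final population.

Closure order: Juniper, Dunmere, Ashgrove
Last habitat: Ironridge with 58 animals

Round 1: Ashgrove=13 Dunmere=19 Ironridge=6 Juniper=20 → close Juniper (overflow 13)
  20÷3 = 6 each, +1 to first 2
Round 2: Ashgrove=20 Dunmere=26 Ironridge=12 → close Dunmere (overflow 15)
  26÷2 = 13 each, +1 to first 0
Round 3: Ashgrove=33 Ironridge=25 → close Ashgrove (overflow 27)
  33÷1 = 33 each, +1 to first 0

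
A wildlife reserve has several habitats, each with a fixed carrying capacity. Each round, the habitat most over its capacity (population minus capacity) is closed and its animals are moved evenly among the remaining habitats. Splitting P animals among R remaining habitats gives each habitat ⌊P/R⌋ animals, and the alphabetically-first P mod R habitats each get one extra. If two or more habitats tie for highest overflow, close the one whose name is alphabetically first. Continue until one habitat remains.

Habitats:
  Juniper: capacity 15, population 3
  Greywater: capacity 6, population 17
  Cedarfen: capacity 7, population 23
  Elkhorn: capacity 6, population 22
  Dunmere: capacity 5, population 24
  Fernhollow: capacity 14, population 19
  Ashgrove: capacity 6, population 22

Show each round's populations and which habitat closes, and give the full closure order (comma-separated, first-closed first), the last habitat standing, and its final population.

Closure order: Dunmere, Ashgrove, Cedarfen, Elkhorn, Greywater, Fernhollow
Last habitat: Juniper with 130 animals

Round 1: Ashgrove=22 Cedarfen=23 Dunmere=24 Elkhorn=22 Fernhollow=19 Greywater=17 Juniper=3 → close Dunmere (overflow 19)
  24÷6 = 4 each, +1 to first 0
Round 2: Ashgrove=26 Cedarfen=27 Elkhorn=26 Fernhollow=23 Greywater=21 Juniper=7 → close Ashgrove (overflow 20)
  26÷5 = 5 each, +1 to first 1
Round 3: Cedarfen=33 Elkhorn=31 Fernhollow=28 Greywater=26 Juniper=12 → close Cedarfen (overflow 26)
  33÷4 = 8 each, +1 to first 1
Round 4: Elkhorn=40 Fernhollow=36 Greywater=34 Juniper=20 → close Elkhorn (overflow 34)
  40÷3 = 13 each, +1 to first 1
Round 5: Fernhollow=50 Greywater=47 Juniper=33 → close Greywater (overflow 41)
  47÷2 = 23 each, +1 to first 1
Round 6: Fernhollow=74 Juniper=56 → close Fernhollow (overflow 60)
  74÷1 = 74 each, +1 to first 0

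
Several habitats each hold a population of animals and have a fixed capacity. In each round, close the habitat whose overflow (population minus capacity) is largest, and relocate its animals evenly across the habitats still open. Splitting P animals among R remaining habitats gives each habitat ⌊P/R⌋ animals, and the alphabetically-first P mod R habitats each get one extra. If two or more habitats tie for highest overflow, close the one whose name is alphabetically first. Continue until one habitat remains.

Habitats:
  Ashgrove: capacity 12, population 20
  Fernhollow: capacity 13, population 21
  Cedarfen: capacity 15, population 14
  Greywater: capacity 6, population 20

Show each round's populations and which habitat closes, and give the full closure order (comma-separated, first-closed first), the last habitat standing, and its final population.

Closure order: Greywater, Ashgrove, Fernhollow
Last habitat: Cedarfen with 75 animals

Round 1: Ashgrove=20 Cedarfen=14 Fernhollow=21 Greywater=20 → close Greywater (overflow 14)
  20÷3 = 6 each, +1 to first 2
Round 2: Ashgrove=27 Cedarfen=21 Fernhollow=27 → close Ashgrove (overflow 15)
  27÷2 = 13 each, +1 to first 1
Round 3: Cedarfen=35 Fernhollow=40 → close Fernhollow (overflow 27)
  40÷1 = 40 each, +1 to first 0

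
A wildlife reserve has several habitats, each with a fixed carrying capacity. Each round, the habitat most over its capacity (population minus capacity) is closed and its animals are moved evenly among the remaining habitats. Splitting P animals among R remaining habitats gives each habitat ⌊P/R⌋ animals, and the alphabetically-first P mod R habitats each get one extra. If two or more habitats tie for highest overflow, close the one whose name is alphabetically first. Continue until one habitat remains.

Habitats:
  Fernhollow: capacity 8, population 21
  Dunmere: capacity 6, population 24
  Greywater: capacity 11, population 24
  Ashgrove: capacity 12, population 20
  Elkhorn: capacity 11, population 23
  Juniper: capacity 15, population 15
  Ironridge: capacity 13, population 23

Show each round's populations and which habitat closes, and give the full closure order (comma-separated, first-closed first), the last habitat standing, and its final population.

Round 1: Ashgrove=20 Dunmere=24 Elkhorn=23 Fernhollow=21 Greywater=24 Ironridge=23 Juniper=15 → close Dunmere (overflow 18)
  24÷6 = 4 each, +1 to first 0
Round 2: Ashgrove=24 Elkhorn=27 Fernhollow=25 Greywater=28 Ironridge=27 Juniper=19 → close Fernhollow (overflow 17)
  25÷5 = 5 each, +1 to first 0
Round 3: Ashgrove=29 Elkhorn=32 Greywater=33 Ironridge=32 Juniper=24 → close Greywater (overflow 22)
  33÷4 = 8 each, +1 to first 1
Round 4: Ashgrove=38 Elkhorn=40 Ironridge=40 Juniper=32 → close Elkhorn (overflow 29)
  40÷3 = 13 each, +1 to first 1
Round 5: Ashgrove=52 Ironridge=53 Juniper=45 → close Ashgrove (overflow 40)
  52÷2 = 26 each, +1 to first 0
Round 6: Ironridge=79 Juniper=71 → close Ironridge (overflow 66)
  79÷1 = 79 each, +1 to first 0

Closure order: Dunmere, Fernhollow, Greywater, Elkhorn, Ashgrove, Ironridge
Last habitat: Juniper with 150 animals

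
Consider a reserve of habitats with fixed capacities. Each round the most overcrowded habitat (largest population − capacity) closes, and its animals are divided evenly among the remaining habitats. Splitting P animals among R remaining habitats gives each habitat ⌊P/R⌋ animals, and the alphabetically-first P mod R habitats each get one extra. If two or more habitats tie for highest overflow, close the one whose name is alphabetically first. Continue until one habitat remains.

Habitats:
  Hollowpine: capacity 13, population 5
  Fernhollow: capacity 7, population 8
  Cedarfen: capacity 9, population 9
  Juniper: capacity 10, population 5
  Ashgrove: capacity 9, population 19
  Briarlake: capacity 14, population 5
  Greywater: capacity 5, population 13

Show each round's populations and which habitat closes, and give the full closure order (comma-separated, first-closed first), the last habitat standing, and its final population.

Closure order: Ashgrove, Greywater, Fernhollow, Cedarfen, Briarlake, Juniper
Last habitat: Hollowpine with 64 animals

Round 1: Ashgrove=19 Briarlake=5 Cedarfen=9 Fernhollow=8 Greywater=13 Hollowpine=5 Juniper=5 → close Ashgrove (overflow 10)
  19÷6 = 3 each, +1 to first 1
Round 2: Briarlake=9 Cedarfen=12 Fernhollow=11 Greywater=16 Hollowpine=8 Juniper=8 → close Greywater (overflow 11)
  16÷5 = 3 each, +1 to first 1
Round 3: Briarlake=13 Cedarfen=15 Fernhollow=14 Hollowpine=11 Juniper=11 → close Fernhollow (overflow 7)
  14÷4 = 3 each, +1 to first 2
Round 4: Briarlake=17 Cedarfen=19 Hollowpine=14 Juniper=14 → close Cedarfen (overflow 10)
  19÷3 = 6 each, +1 to first 1
Round 5: Briarlake=24 Hollowpine=20 Juniper=20 → close Briarlake (overflow 10)
  24÷2 = 12 each, +1 to first 0
Round 6: Hollowpine=32 Juniper=32 → close Juniper (overflow 22)
  32÷1 = 32 each, +1 to first 0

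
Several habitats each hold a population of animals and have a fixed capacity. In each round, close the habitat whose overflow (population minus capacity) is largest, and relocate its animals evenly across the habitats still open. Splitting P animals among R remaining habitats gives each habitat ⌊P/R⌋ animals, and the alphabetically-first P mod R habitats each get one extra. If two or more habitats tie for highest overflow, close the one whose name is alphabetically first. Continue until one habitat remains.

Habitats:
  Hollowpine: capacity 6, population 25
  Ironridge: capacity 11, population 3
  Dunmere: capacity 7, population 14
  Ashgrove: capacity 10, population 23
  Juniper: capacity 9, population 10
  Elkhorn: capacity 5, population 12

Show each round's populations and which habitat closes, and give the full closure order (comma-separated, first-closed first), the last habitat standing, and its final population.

Round 1: Ashgrove=23 Dunmere=14 Elkhorn=12 Hollowpine=25 Ironridge=3 Juniper=10 → close Hollowpine (overflow 19)
  25÷5 = 5 each, +1 to first 0
Round 2: Ashgrove=28 Dunmere=19 Elkhorn=17 Ironridge=8 Juniper=15 → close Ashgrove (overflow 18)
  28÷4 = 7 each, +1 to first 0
Round 3: Dunmere=26 Elkhorn=24 Ironridge=15 Juniper=22 → close Dunmere (overflow 19)
  26÷3 = 8 each, +1 to first 2
Round 4: Elkhorn=33 Ironridge=24 Juniper=30 → close Elkhorn (overflow 28)
  33÷2 = 16 each, +1 to first 1
Round 5: Ironridge=41 Juniper=46 → close Juniper (overflow 37)
  46÷1 = 46 each, +1 to first 0

Closure order: Hollowpine, Ashgrove, Dunmere, Elkhorn, Juniper
Last habitat: Ironridge with 87 animals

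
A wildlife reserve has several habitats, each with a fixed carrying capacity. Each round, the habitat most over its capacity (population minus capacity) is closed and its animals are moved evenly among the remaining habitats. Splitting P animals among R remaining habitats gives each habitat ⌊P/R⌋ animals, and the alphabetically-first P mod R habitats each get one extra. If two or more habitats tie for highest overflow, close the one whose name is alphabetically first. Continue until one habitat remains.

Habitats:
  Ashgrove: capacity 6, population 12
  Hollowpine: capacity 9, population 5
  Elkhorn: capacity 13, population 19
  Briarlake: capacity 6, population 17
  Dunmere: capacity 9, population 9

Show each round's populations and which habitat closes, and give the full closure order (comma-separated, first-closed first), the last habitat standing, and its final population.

Round 1: Ashgrove=12 Briarlake=17 Dunmere=9 Elkhorn=19 Hollowpine=5 → close Briarlake (overflow 11)
  17÷4 = 4 each, +1 to first 1
Round 2: Ashgrove=17 Dunmere=13 Elkhorn=23 Hollowpine=9 → close Ashgrove (overflow 11)
  17÷3 = 5 each, +1 to first 2
Round 3: Dunmere=19 Elkhorn=29 Hollowpine=14 → close Elkhorn (overflow 16)
  29÷2 = 14 each, +1 to first 1
Round 4: Dunmere=34 Hollowpine=28 → close Dunmere (overflow 25)
  34÷1 = 34 each, +1 to first 0

Closure order: Briarlake, Ashgrove, Elkhorn, Dunmere
Last habitat: Hollowpine with 62 animals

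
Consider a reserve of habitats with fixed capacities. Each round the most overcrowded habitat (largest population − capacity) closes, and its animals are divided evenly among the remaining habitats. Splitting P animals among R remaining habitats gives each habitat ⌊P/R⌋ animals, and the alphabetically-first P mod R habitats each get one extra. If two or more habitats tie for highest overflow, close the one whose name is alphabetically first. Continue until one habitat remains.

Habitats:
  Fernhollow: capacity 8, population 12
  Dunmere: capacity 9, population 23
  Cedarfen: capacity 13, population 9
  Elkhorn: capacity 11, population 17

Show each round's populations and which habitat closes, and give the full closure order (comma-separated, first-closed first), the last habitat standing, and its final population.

Closure order: Dunmere, Elkhorn, Fernhollow
Last habitat: Cedarfen with 61 animals

Round 1: Cedarfen=9 Dunmere=23 Elkhorn=17 Fernhollow=12 → close Dunmere (overflow 14)
  23÷3 = 7 each, +1 to first 2
Round 2: Cedarfen=17 Elkhorn=25 Fernhollow=19 → close Elkhorn (overflow 14)
  25÷2 = 12 each, +1 to first 1
Round 3: Cedarfen=30 Fernhollow=31 → close Fernhollow (overflow 23)
  31÷1 = 31 each, +1 to first 0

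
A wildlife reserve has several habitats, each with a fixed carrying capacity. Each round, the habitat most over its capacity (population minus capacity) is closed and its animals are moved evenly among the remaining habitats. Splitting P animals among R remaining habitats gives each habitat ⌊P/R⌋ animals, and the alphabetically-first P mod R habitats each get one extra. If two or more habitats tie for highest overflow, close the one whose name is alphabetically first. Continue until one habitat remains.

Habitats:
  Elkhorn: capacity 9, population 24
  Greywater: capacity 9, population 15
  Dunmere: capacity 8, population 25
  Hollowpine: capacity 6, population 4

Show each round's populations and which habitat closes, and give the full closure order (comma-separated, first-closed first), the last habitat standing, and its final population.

Round 1: Dunmere=25 Elkhorn=24 Greywater=15 Hollowpine=4 → close Dunmere (overflow 17)
  25÷3 = 8 each, +1 to first 1
Round 2: Elkhorn=33 Greywater=23 Hollowpine=12 → close Elkhorn (overflow 24)
  33÷2 = 16 each, +1 to first 1
Round 3: Greywater=40 Hollowpine=28 → close Greywater (overflow 31)
  40÷1 = 40 each, +1 to first 0

Closure order: Dunmere, Elkhorn, Greywater
Last habitat: Hollowpine with 68 animals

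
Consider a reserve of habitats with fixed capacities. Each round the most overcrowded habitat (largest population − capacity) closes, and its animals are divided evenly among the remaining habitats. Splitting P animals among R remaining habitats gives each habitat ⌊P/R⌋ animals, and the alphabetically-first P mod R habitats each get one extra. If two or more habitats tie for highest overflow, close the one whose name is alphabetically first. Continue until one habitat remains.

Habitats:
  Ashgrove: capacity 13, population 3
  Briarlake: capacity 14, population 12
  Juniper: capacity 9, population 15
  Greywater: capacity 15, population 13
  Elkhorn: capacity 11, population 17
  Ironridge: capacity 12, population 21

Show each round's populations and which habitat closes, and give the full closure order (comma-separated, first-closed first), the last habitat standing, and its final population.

Round 1: Ashgrove=3 Briarlake=12 Elkhorn=17 Greywater=13 Ironridge=21 Juniper=15 → close Ironridge (overflow 9)
  21÷5 = 4 each, +1 to first 1
Round 2: Ashgrove=8 Briarlake=16 Elkhorn=21 Greywater=17 Juniper=19 → close Elkhorn (overflow 10)
  21÷4 = 5 each, +1 to first 1
Round 3: Ashgrove=14 Briarlake=21 Greywater=22 Juniper=24 → close Juniper (overflow 15)
  24÷3 = 8 each, +1 to first 0
Round 4: Ashgrove=22 Briarlake=29 Greywater=30 → close Briarlake (overflow 15)
  29÷2 = 14 each, +1 to first 1
Round 5: Ashgrove=37 Greywater=44 → close Greywater (overflow 29)
  44÷1 = 44 each, +1 to first 0

Closure order: Ironridge, Elkhorn, Juniper, Briarlake, Greywater
Last habitat: Ashgrove with 81 animals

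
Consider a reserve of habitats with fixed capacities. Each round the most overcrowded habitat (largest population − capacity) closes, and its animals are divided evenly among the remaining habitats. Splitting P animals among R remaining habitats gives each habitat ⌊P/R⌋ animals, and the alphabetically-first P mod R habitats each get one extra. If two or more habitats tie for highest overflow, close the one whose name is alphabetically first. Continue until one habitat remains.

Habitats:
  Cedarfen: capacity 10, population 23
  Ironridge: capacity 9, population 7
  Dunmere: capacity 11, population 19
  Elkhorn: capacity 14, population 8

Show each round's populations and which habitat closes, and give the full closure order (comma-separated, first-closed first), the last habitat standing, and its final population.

Round 1: Cedarfen=23 Dunmere=19 Elkhorn=8 Ironridge=7 → close Cedarfen (overflow 13)
  23÷3 = 7 each, +1 to first 2
Round 2: Dunmere=27 Elkhorn=16 Ironridge=14 → close Dunmere (overflow 16)
  27÷2 = 13 each, +1 to first 1
Round 3: Elkhorn=30 Ironridge=27 → close Ironridge (overflow 18)
  27÷1 = 27 each, +1 to first 0

Closure order: Cedarfen, Dunmere, Ironridge
Last habitat: Elkhorn with 57 animals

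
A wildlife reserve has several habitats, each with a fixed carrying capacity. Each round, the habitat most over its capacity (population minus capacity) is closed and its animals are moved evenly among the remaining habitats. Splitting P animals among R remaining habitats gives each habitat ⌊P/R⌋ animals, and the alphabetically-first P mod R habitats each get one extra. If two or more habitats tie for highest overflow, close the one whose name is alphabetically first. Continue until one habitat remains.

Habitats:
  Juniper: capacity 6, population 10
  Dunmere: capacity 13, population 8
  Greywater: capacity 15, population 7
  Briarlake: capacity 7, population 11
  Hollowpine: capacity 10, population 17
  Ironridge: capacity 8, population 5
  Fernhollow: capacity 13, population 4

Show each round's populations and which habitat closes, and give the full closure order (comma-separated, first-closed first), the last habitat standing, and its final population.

Closure order: Hollowpine, Briarlake, Juniper, Ironridge, Dunmere, Fernhollow
Last habitat: Greywater with 62 animals

Round 1: Briarlake=11 Dunmere=8 Fernhollow=4 Greywater=7 Hollowpine=17 Ironridge=5 Juniper=10 → close Hollowpine (overflow 7)
  17÷6 = 2 each, +1 to first 5
Round 2: Briarlake=14 Dunmere=11 Fernhollow=7 Greywater=10 Ironridge=8 Juniper=12 → close Briarlake (overflow 7)
  14÷5 = 2 each, +1 to first 4
Round 3: Dunmere=14 Fernhollow=10 Greywater=13 Ironridge=11 Juniper=14 → close Juniper (overflow 8)
  14÷4 = 3 each, +1 to first 2
Round 4: Dunmere=18 Fernhollow=14 Greywater=16 Ironridge=14 → close Ironridge (overflow 6)
  14÷3 = 4 each, +1 to first 2
Round 5: Dunmere=23 Fernhollow=19 Greywater=20 → close Dunmere (overflow 10)
  23÷2 = 11 each, +1 to first 1
Round 6: Fernhollow=31 Greywater=31 → close Fernhollow (overflow 18)
  31÷1 = 31 each, +1 to first 0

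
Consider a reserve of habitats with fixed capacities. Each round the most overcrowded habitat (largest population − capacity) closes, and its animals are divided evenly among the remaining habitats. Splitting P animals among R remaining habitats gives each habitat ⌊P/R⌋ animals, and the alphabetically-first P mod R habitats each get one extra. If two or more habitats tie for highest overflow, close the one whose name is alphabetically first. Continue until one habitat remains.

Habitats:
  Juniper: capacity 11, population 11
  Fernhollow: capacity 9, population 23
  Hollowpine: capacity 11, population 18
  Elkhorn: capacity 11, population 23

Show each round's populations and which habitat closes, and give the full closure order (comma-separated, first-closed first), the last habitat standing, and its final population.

Closure order: Fernhollow, Elkhorn, Hollowpine
Last habitat: Juniper with 75 animals

Round 1: Elkhorn=23 Fernhollow=23 Hollowpine=18 Juniper=11 → close Fernhollow (overflow 14)
  23÷3 = 7 each, +1 to first 2
Round 2: Elkhorn=31 Hollowpine=26 Juniper=18 → close Elkhorn (overflow 20)
  31÷2 = 15 each, +1 to first 1
Round 3: Hollowpine=42 Juniper=33 → close Hollowpine (overflow 31)
  42÷1 = 42 each, +1 to first 0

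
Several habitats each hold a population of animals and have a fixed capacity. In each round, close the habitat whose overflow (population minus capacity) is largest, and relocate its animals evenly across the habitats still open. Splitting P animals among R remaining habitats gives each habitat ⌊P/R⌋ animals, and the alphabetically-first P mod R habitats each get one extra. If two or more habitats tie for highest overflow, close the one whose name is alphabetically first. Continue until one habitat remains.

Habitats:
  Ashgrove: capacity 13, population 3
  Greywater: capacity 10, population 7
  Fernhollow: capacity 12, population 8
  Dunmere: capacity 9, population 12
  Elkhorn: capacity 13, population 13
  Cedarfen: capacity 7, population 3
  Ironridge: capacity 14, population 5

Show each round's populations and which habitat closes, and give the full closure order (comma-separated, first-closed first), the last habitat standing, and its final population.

Closure order: Dunmere, Elkhorn, Greywater, Cedarfen, Fernhollow, Ashgrove
Last habitat: Ironridge with 51 animals

Round 1: Ashgrove=3 Cedarfen=3 Dunmere=12 Elkhorn=13 Fernhollow=8 Greywater=7 Ironridge=5 → close Dunmere (overflow 3)
  12÷6 = 2 each, +1 to first 0
Round 2: Ashgrove=5 Cedarfen=5 Elkhorn=15 Fernhollow=10 Greywater=9 Ironridge=7 → close Elkhorn (overflow 2)
  15÷5 = 3 each, +1 to first 0
Round 3: Ashgrove=8 Cedarfen=8 Fernhollow=13 Greywater=12 Ironridge=10 → close Greywater (overflow 2)
  12÷4 = 3 each, +1 to first 0
Round 4: Ashgrove=11 Cedarfen=11 Fernhollow=16 Ironridge=13 → close Cedarfen (overflow 4)
  11÷3 = 3 each, +1 to first 2
Round 5: Ashgrove=15 Fernhollow=20 Ironridge=16 → close Fernhollow (overflow 8)
  20÷2 = 10 each, +1 to first 0
Round 6: Ashgrove=25 Ironridge=26 → close Ashgrove (overflow 12)
  25÷1 = 25 each, +1 to first 0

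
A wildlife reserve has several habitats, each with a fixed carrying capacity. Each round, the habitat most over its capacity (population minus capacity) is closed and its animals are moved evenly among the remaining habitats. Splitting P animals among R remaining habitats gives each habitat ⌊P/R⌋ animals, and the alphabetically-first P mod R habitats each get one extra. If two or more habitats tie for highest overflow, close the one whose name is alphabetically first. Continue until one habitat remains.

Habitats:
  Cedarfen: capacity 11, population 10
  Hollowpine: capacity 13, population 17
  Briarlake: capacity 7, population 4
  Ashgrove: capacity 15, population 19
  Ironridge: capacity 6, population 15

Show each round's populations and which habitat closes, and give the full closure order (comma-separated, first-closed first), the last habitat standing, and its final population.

Closure order: Ironridge, Ashgrove, Hollowpine, Cedarfen
Last habitat: Briarlake with 65 animals

Round 1: Ashgrove=19 Briarlake=4 Cedarfen=10 Hollowpine=17 Ironridge=15 → close Ironridge (overflow 9)
  15÷4 = 3 each, +1 to first 3
Round 2: Ashgrove=23 Briarlake=8 Cedarfen=14 Hollowpine=20 → close Ashgrove (overflow 8)
  23÷3 = 7 each, +1 to first 2
Round 3: Briarlake=16 Cedarfen=22 Hollowpine=27 → close Hollowpine (overflow 14)
  27÷2 = 13 each, +1 to first 1
Round 4: Briarlake=30 Cedarfen=35 → close Cedarfen (overflow 24)
  35÷1 = 35 each, +1 to first 0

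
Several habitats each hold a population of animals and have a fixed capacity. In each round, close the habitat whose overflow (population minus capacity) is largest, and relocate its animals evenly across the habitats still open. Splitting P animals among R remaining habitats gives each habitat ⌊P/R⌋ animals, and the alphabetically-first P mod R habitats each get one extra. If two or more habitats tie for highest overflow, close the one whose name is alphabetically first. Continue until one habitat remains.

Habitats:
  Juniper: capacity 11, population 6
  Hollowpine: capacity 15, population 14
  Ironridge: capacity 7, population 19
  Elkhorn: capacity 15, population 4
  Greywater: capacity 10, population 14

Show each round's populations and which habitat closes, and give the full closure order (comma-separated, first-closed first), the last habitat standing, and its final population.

Round 1: Elkhorn=4 Greywater=14 Hollowpine=14 Ironridge=19 Juniper=6 → close Ironridge (overflow 12)
  19÷4 = 4 each, +1 to first 3
Round 2: Elkhorn=9 Greywater=19 Hollowpine=19 Juniper=10 → close Greywater (overflow 9)
  19÷3 = 6 each, +1 to first 1
Round 3: Elkhorn=16 Hollowpine=25 Juniper=16 → close Hollowpine (overflow 10)
  25÷2 = 12 each, +1 to first 1
Round 4: Elkhorn=29 Juniper=28 → close Juniper (overflow 17)
  28÷1 = 28 each, +1 to first 0

Closure order: Ironridge, Greywater, Hollowpine, Juniper
Last habitat: Elkhorn with 57 animals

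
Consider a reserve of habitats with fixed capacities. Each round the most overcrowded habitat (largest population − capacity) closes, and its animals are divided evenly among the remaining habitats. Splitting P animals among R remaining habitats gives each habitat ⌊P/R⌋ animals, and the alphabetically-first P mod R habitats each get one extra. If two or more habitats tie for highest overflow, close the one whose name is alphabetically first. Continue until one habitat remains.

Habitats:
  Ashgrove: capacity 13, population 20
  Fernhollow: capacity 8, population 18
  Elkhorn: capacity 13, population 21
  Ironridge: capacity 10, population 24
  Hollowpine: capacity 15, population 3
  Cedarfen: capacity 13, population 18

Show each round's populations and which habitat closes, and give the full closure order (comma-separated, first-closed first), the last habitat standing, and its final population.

Round 1: Ashgrove=20 Cedarfen=18 Elkhorn=21 Fernhollow=18 Hollowpine=3 Ironridge=24 → close Ironridge (overflow 14)
  24÷5 = 4 each, +1 to first 4
Round 2: Ashgrove=25 Cedarfen=23 Elkhorn=26 Fernhollow=23 Hollowpine=7 → close Fernhollow (overflow 15)
  23÷4 = 5 each, +1 to first 3
Round 3: Ashgrove=31 Cedarfen=29 Elkhorn=32 Hollowpine=12 → close Elkhorn (overflow 19)
  32÷3 = 10 each, +1 to first 2
Round 4: Ashgrove=42 Cedarfen=40 Hollowpine=22 → close Ashgrove (overflow 29)
  42÷2 = 21 each, +1 to first 0
Round 5: Cedarfen=61 Hollowpine=43 → close Cedarfen (overflow 48)
  61÷1 = 61 each, +1 to first 0

Closure order: Ironridge, Fernhollow, Elkhorn, Ashgrove, Cedarfen
Last habitat: Hollowpine with 104 animals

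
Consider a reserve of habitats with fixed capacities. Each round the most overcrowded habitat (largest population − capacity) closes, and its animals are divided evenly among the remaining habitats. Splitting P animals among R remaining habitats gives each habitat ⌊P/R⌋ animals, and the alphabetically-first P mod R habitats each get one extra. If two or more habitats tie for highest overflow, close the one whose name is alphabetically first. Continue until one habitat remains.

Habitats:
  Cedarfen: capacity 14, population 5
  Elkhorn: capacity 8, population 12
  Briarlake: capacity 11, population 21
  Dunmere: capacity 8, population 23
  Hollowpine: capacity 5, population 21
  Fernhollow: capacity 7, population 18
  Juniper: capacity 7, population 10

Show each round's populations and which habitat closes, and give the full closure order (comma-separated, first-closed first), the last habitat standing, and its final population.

Round 1: Briarlake=21 Cedarfen=5 Dunmere=23 Elkhorn=12 Fernhollow=18 Hollowpine=21 Juniper=10 → close Hollowpine (overflow 16)
  21÷6 = 3 each, +1 to first 3
Round 2: Briarlake=25 Cedarfen=9 Dunmere=27 Elkhorn=15 Fernhollow=21 Juniper=13 → close Dunmere (overflow 19)
  27÷5 = 5 each, +1 to first 2
Round 3: Briarlake=31 Cedarfen=15 Elkhorn=20 Fernhollow=26 Juniper=18 → close Briarlake (overflow 20)
  31÷4 = 7 each, +1 to first 3
Round 4: Cedarfen=23 Elkhorn=28 Fernhollow=34 Juniper=25 → close Fernhollow (overflow 27)
  34÷3 = 11 each, +1 to first 1
Round 5: Cedarfen=35 Elkhorn=39 Juniper=36 → close Elkhorn (overflow 31)
  39÷2 = 19 each, +1 to first 1
Round 6: Cedarfen=55 Juniper=55 → close Juniper (overflow 48)
  55÷1 = 55 each, +1 to first 0

Closure order: Hollowpine, Dunmere, Briarlake, Fernhollow, Elkhorn, Juniper
Last habitat: Cedarfen with 110 animals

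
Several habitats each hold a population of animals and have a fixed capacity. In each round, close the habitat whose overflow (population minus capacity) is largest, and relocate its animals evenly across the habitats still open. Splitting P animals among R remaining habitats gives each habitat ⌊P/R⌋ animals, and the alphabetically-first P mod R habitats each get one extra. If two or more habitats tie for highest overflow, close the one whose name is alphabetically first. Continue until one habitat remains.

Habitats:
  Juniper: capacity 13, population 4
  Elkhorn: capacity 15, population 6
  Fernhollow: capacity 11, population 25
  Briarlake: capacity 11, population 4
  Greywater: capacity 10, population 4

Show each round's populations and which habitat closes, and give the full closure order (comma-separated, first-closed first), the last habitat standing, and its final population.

Round 1: Briarlake=4 Elkhorn=6 Fernhollow=25 Greywater=4 Juniper=4 → close Fernhollow (overflow 14)
  25÷4 = 6 each, +1 to first 1
Round 2: Briarlake=11 Elkhorn=12 Greywater=10 Juniper=10 → close Briarlake (overflow 0)
  11÷3 = 3 each, +1 to first 2
Round 3: Elkhorn=16 Greywater=14 Juniper=13 → close Greywater (overflow 4)
  14÷2 = 7 each, +1 to first 0
Round 4: Elkhorn=23 Juniper=20 → close Elkhorn (overflow 8)
  23÷1 = 23 each, +1 to first 0

Closure order: Fernhollow, Briarlake, Greywater, Elkhorn
Last habitat: Juniper with 43 animals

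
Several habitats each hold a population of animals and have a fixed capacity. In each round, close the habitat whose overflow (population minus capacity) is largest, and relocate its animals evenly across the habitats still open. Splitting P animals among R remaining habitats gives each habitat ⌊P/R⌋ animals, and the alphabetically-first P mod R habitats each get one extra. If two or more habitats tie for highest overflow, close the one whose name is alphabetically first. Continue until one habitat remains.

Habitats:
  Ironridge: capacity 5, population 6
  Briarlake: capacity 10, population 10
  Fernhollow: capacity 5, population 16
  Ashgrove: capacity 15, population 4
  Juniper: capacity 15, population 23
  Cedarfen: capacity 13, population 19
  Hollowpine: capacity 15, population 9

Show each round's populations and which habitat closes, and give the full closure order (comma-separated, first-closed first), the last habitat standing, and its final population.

Round 1: Ashgrove=4 Briarlake=10 Cedarfen=19 Fernhollow=16 Hollowpine=9 Ironridge=6 Juniper=23 → close Fernhollow (overflow 11)
  16÷6 = 2 each, +1 to first 4
Round 2: Ashgrove=7 Briarlake=13 Cedarfen=22 Hollowpine=12 Ironridge=8 Juniper=25 → close Juniper (overflow 10)
  25÷5 = 5 each, +1 to first 0
Round 3: Ashgrove=12 Briarlake=18 Cedarfen=27 Hollowpine=17 Ironridge=13 → close Cedarfen (overflow 14)
  27÷4 = 6 each, +1 to first 3
Round 4: Ashgrove=19 Briarlake=25 Hollowpine=24 Ironridge=19 → close Briarlake (overflow 15)
  25÷3 = 8 each, +1 to first 1
Round 5: Ashgrove=28 Hollowpine=32 Ironridge=27 → close Ironridge (overflow 22)
  27÷2 = 13 each, +1 to first 1
Round 6: Ashgrove=42 Hollowpine=45 → close Hollowpine (overflow 30)
  45÷1 = 45 each, +1 to first 0

Closure order: Fernhollow, Juniper, Cedarfen, Briarlake, Ironridge, Hollowpine
Last habitat: Ashgrove with 87 animals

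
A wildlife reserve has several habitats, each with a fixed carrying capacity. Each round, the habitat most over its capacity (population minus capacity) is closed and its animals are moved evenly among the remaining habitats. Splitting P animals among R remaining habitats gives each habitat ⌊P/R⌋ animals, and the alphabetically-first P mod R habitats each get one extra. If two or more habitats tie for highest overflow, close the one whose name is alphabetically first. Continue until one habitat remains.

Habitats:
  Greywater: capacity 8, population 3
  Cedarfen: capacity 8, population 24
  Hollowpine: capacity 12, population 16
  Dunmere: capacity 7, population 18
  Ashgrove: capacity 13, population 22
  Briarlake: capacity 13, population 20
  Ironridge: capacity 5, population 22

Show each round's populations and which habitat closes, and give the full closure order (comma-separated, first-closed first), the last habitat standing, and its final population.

Closure order: Ironridge, Cedarfen, Dunmere, Ashgrove, Briarlake, Hollowpine
Last habitat: Greywater with 125 animals

Round 1: Ashgrove=22 Briarlake=20 Cedarfen=24 Dunmere=18 Greywater=3 Hollowpine=16 Ironridge=22 → close Ironridge (overflow 17)
  22÷6 = 3 each, +1 to first 4
Round 2: Ashgrove=26 Briarlake=24 Cedarfen=28 Dunmere=22 Greywater=6 Hollowpine=19 → close Cedarfen (overflow 20)
  28÷5 = 5 each, +1 to first 3
Round 3: Ashgrove=32 Briarlake=30 Dunmere=28 Greywater=11 Hollowpine=24 → close Dunmere (overflow 21)
  28÷4 = 7 each, +1 to first 0
Round 4: Ashgrove=39 Briarlake=37 Greywater=18 Hollowpine=31 → close Ashgrove (overflow 26)
  39÷3 = 13 each, +1 to first 0
Round 5: Briarlake=50 Greywater=31 Hollowpine=44 → close Briarlake (overflow 37)
  50÷2 = 25 each, +1 to first 0
Round 6: Greywater=56 Hollowpine=69 → close Hollowpine (overflow 57)
  69÷1 = 69 each, +1 to first 0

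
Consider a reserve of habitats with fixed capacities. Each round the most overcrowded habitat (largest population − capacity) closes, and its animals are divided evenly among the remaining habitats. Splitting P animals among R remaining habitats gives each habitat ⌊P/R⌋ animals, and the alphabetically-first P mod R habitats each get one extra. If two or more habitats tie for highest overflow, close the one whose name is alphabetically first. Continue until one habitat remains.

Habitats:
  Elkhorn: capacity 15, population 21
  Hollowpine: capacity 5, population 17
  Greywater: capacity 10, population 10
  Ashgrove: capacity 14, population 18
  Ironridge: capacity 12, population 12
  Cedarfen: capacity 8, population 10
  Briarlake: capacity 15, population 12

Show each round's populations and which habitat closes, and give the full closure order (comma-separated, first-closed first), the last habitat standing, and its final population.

Closure order: Hollowpine, Elkhorn, Ashgrove, Cedarfen, Greywater, Briarlake
Last habitat: Ironridge with 100 animals

Round 1: Ashgrove=18 Briarlake=12 Cedarfen=10 Elkhorn=21 Greywater=10 Hollowpine=17 Ironridge=12 → close Hollowpine (overflow 12)
  17÷6 = 2 each, +1 to first 5
Round 2: Ashgrove=21 Briarlake=15 Cedarfen=13 Elkhorn=24 Greywater=13 Ironridge=14 → close Elkhorn (overflow 9)
  24÷5 = 4 each, +1 to first 4
Round 3: Ashgrove=26 Briarlake=20 Cedarfen=18 Greywater=18 Ironridge=18 → close Ashgrove (overflow 12)
  26÷4 = 6 each, +1 to first 2
Round 4: Briarlake=27 Cedarfen=25 Greywater=24 Ironridge=24 → close Cedarfen (overflow 17)
  25÷3 = 8 each, +1 to first 1
Round 5: Briarlake=36 Greywater=32 Ironridge=32 → close Greywater (overflow 22)
  32÷2 = 16 each, +1 to first 0
Round 6: Briarlake=52 Ironridge=48 → close Briarlake (overflow 37)
  52÷1 = 52 each, +1 to first 0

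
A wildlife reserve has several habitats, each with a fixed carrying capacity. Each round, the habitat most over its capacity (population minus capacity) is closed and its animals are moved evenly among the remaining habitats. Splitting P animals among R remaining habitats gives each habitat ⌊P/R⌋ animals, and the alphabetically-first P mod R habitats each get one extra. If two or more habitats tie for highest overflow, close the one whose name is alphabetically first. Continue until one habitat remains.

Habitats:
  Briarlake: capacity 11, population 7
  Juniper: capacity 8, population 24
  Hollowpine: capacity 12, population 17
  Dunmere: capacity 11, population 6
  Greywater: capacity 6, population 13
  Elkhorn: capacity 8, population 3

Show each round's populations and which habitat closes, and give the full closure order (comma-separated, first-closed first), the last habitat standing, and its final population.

Round 1: Briarlake=7 Dunmere=6 Elkhorn=3 Greywater=13 Hollowpine=17 Juniper=24 → close Juniper (overflow 16)
  24÷5 = 4 each, +1 to first 4
Round 2: Briarlake=12 Dunmere=11 Elkhorn=8 Greywater=18 Hollowpine=21 → close Greywater (overflow 12)
  18÷4 = 4 each, +1 to first 2
Round 3: Briarlake=17 Dunmere=16 Elkhorn=12 Hollowpine=25 → close Hollowpine (overflow 13)
  25÷3 = 8 each, +1 to first 1
Round 4: Briarlake=26 Dunmere=24 Elkhorn=20 → close Briarlake (overflow 15)
  26÷2 = 13 each, +1 to first 0
Round 5: Dunmere=37 Elkhorn=33 → close Dunmere (overflow 26)
  37÷1 = 37 each, +1 to first 0

Closure order: Juniper, Greywater, Hollowpine, Briarlake, Dunmere
Last habitat: Elkhorn with 70 animals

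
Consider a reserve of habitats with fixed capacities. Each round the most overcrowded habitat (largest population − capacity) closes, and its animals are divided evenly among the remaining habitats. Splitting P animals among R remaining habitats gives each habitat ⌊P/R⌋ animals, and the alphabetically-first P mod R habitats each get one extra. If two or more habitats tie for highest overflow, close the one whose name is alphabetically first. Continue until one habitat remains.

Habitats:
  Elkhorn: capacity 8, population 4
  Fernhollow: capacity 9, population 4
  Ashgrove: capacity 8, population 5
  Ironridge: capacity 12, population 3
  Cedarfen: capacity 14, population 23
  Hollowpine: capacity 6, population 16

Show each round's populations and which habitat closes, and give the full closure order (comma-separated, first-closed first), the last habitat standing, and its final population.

Closure order: Hollowpine, Cedarfen, Ashgrove, Elkhorn, Fernhollow
Last habitat: Ironridge with 55 animals

Round 1: Ashgrove=5 Cedarfen=23 Elkhorn=4 Fernhollow=4 Hollowpine=16 Ironridge=3 → close Hollowpine (overflow 10)
  16÷5 = 3 each, +1 to first 1
Round 2: Ashgrove=9 Cedarfen=26 Elkhorn=7 Fernhollow=7 Ironridge=6 → close Cedarfen (overflow 12)
  26÷4 = 6 each, +1 to first 2
Round 3: Ashgrove=16 Elkhorn=14 Fernhollow=13 Ironridge=12 → close Ashgrove (overflow 8)
  16÷3 = 5 each, +1 to first 1
Round 4: Elkhorn=20 Fernhollow=18 Ironridge=17 → close Elkhorn (overflow 12)
  20÷2 = 10 each, +1 to first 0
Round 5: Fernhollow=28 Ironridge=27 → close Fernhollow (overflow 19)
  28÷1 = 28 each, +1 to first 0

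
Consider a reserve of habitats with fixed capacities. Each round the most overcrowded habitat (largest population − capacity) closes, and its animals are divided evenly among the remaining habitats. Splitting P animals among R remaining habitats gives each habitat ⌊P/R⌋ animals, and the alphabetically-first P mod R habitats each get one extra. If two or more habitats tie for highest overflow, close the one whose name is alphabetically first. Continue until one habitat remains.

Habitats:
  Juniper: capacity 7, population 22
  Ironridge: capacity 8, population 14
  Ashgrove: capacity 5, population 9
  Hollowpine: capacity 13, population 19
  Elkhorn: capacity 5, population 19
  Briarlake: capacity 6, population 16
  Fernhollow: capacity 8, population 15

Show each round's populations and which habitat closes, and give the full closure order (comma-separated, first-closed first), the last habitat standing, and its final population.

Closure order: Juniper, Elkhorn, Briarlake, Fernhollow, Ashgrove, Hollowpine
Last habitat: Ironridge with 114 animals

Round 1: Ashgrove=9 Briarlake=16 Elkhorn=19 Fernhollow=15 Hollowpine=19 Ironridge=14 Juniper=22 → close Juniper (overflow 15)
  22÷6 = 3 each, +1 to first 4
Round 2: Ashgrove=13 Briarlake=20 Elkhorn=23 Fernhollow=19 Hollowpine=22 Ironridge=17 → close Elkhorn (overflow 18)
  23÷5 = 4 each, +1 to first 3
Round 3: Ashgrove=18 Briarlake=25 Fernhollow=24 Hollowpine=26 Ironridge=21 → close Briarlake (overflow 19)
  25÷4 = 6 each, +1 to first 1
Round 4: Ashgrove=25 Fernhollow=30 Hollowpine=32 Ironridge=27 → close Fernhollow (overflow 22)
  30÷3 = 10 each, +1 to first 0
Round 5: Ashgrove=35 Hollowpine=42 Ironridge=37 → close Ashgrove (overflow 30)
  35÷2 = 17 each, +1 to first 1
Round 6: Hollowpine=60 Ironridge=54 → close Hollowpine (overflow 47)
  60÷1 = 60 each, +1 to first 0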